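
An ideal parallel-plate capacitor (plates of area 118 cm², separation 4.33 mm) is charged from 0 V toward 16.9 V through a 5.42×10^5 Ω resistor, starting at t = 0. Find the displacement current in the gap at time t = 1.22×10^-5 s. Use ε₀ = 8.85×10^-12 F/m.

With C = ε₀A/d = (8.85×10^-12)(0.0118)/(4.33×10^-3) = 2.412×10^-11 F, the time constant is τ = RC = 1.307×10^-5 s, so t/τ = 0.9334 and e^(−t/τ) = 0.3932.
I_d = I_cond = (V₀/R) e^(−t/τ) = (3.118×10^-5)(0.3932) = 1.23×10^-5 A.

1.23×10^-5 A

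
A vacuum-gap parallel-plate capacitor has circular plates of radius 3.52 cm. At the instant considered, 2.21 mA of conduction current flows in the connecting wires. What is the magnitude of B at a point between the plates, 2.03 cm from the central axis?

7.24×10^-9 T

Between the plates the displacement current equals the wire current: I_d = 2.21 mA = 2.21×10^-3 A.
An Ampèrian loop of radius r encloses a fraction (r/R)² of I_d. Then B·2πr = μ₀ I_d (r/R)², giving B = μ₀ I_d r/(2πR²) = 7.24×10^-9 T.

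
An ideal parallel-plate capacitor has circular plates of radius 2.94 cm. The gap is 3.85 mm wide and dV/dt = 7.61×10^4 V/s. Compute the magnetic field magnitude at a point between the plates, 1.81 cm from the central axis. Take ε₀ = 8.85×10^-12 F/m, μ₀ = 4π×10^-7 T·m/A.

1.99×10^-12 T

I_d = C dV/dt with C = ε₀πR²/d = 6.241×10^-12 F, so I_d = (6.241×10^-12)(7.61×10^4) = 4.749×10^-7 A.
An Ampèrian loop of radius r encloses a fraction (r/R)² of I_d. Then B·2πr = μ₀ I_d (r/R)², giving B = μ₀ I_d r/(2πR²) = 1.99×10^-12 T.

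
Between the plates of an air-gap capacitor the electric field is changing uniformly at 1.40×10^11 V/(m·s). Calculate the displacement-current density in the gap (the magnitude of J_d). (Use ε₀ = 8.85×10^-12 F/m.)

1.24 A/m²

The displacement-current density is ε₀ ∂E/∂t = (8.85×10^-12)(1.40×10^11) = 1.24 A/m².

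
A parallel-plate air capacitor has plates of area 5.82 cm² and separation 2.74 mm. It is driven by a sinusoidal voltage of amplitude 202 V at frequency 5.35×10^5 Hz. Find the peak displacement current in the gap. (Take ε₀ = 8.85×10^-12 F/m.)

1.28×10^-3 A

The displacement current equals the conduction current C dV/dt, which peaks at C V₀ ω.
With C = ε₀A/d = (8.85×10^-12)(5.82×10^-4)/(2.74×10^-3) = 1.880×10^-12 F and ω = 2πf = 3.362×10^6 rad/s, I_d,max = (1.880×10^-12)(202)(3.362×10^6) = 1.28×10^-3 A.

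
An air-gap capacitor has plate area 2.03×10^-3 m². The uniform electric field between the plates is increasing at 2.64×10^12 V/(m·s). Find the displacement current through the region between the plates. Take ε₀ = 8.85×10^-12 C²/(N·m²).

0.0474 A

With a uniform field, Φ_E = EA, so I_d = ε₀ A dE/dt = 0.0474 A.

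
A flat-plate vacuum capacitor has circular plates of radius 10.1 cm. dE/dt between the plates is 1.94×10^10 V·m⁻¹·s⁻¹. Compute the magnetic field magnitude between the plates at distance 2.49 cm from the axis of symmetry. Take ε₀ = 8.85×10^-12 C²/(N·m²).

2.69×10^-9 T

Total displacement current: I_d = ε₀(πR²)(dE/dt) = (8.85×10^-12)(0.03205)(1.94×10^10) = 5.503×10^-3 A.
For r < R the Ampère–Maxwell law gives B(2πr) = μ₀ I_d (r²/R²), so B = μ₀ I_d r/(2πR²) = (4π×10^-7)(5.503×10^-3)(0.0249)/(2π·0.101²) = 2.69×10^-9 T.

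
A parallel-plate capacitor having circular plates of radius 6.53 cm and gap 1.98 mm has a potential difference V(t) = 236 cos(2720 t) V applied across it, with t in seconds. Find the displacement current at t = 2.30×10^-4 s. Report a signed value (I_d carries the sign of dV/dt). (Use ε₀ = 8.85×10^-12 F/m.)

dV/dt = (236)(2720)·−sin(0.6256) = -3.759×10^5 V/s.
I_d = C dV/dt with C = ε₀A/d = (8.85×10^-12)(0.01340)/(1.98×10^-3) = 5.989×10^-11 F, so I_d = (5.989×10^-11)(-3.759×10^5) = -2.25×10^-5 A.

-2.25×10^-5 A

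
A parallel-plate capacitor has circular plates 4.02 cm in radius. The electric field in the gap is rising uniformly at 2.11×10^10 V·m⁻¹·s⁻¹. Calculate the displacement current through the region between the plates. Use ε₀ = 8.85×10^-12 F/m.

9.48×10^-4 A

The displacement current is ε₀ times dΦ_E/dt = ε₀ A dE/dt = (8.85×10^-12)(5.077×10^-3)(2.11×10^10) = 9.48×10^-4 A.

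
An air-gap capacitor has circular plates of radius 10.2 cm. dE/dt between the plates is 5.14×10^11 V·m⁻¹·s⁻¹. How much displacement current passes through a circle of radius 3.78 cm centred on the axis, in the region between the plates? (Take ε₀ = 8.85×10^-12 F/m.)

Total displacement current: I_d = ε₀(πR²)(dE/dt) = (8.85×10^-12)(0.03269)(5.14×10^11) = 0.1487 A.
The field is uniform, so I_d,enc = I_d (r/R)² = (0.1487)(3.78/10.2)² = 0.0204 A.

0.0204 A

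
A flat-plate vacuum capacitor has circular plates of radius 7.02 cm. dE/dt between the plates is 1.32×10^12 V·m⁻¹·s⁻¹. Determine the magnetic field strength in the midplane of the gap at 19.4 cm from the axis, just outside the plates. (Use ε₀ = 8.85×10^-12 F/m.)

1.86×10^-7 T

Total displacement current: I_d = ε₀(πR²)(dE/dt) = (8.85×10^-12)(0.01548)(1.32×10^12) = 0.1808 A.
Outside the plates the loop encloses all of I_d, so B·2πr = μ₀ I_d and B = 1.86×10^-7 T.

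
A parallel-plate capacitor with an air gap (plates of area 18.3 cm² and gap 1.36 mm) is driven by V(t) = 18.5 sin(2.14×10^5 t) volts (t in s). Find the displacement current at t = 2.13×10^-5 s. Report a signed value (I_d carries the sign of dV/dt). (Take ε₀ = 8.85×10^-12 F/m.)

-7.24×10^-6 A

dE/dt = (V₀ω/d)·cos(ωt) with ωt = 4.5582 rad: (18.5)(2.14×10^5)(-0.1536)/(1.36×10^-3) = -4.471×10^8 V/(m·s).
I_d = ε₀ A dE/dt = (8.85×10^-12)(1.83×10^-3)(-4.471×10^8) = -7.24×10^-6 A.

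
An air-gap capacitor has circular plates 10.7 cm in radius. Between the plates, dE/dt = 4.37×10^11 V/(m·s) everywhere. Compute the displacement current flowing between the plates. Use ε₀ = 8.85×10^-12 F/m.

With a uniform field, Φ_E = EA, so I_d = ε₀ A dE/dt = 0.139 A.

0.139 A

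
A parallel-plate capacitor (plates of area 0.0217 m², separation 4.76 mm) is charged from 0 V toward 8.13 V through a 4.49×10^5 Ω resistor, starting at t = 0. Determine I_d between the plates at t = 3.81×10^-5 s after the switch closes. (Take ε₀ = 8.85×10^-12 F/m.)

2.21×10^-6 A

C = ε₀A/d = (8.85×10^-12)(0.0217)/(4.76×10^-3) = 4.035×10^-11 F, so τ = RC = 1.812×10^-5 s.
The conduction current is I(t) = (V₀/R) e^(−t/τ), and the displacement current between the plates equals it.
t/τ = 2.103; I_d = (8.13/4.49×10^5) · e^(−2.103) = (1.811×10^-5)(0.1221) = 2.21×10^-6 A.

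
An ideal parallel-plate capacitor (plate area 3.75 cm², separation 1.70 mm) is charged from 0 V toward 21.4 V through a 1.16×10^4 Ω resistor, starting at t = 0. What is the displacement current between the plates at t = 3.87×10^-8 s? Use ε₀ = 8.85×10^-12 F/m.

C = ε₀A/d = (8.85×10^-12)(3.75×10^-4)/(1.70×10^-3) = 1.952×10^-12 F, so τ = RC = 2.264×10^-8 s.
The conduction current is I(t) = (V₀/R) e^(−t/τ), and the displacement current between the plates equals it.
t/τ = 1.709; I_d = (21.4/1.16×10^4) · e^(−1.709) = (1.845×10^-3)(0.1810) = 3.34×10^-4 A.

3.34×10^-4 A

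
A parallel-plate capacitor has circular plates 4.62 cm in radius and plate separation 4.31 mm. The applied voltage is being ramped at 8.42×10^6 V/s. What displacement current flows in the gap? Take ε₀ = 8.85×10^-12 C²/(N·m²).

C = ε₀A/d = (8.85×10^-12)(6.706×10^-3)/(4.31×10^-3) = 1.377×10^-11 F.
I_d = C dV/dt = (1.377×10^-11)(8.42×10^6) = 1.16×10^-4 A.

1.16×10^-4 A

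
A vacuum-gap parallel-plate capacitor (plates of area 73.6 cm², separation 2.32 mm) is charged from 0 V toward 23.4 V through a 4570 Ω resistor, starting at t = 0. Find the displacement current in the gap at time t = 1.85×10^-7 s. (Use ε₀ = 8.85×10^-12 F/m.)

C = ε₀A/d = (8.85×10^-12)(7.36×10^-3)/(2.32×10^-3) = 2.808×10^-11 F, so τ = RC = 1.283×10^-7 s.
The conduction current is I(t) = (V₀/R) e^(−t/τ), and the displacement current between the plates equals it.
t/τ = 1.442; I_d = (23.4/4570) · e^(−1.442) = (5.120×10^-3)(0.2365) = 1.21×10^-3 A.

1.21×10^-3 A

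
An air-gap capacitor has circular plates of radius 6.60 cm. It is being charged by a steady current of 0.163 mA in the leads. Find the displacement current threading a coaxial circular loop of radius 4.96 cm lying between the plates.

No conduction current crosses the gap, so I_d there equals the 1.63×10^-4 A in the leads.
Through an area πr² the displacement current is I_d·(πr²/πR²) = I_d (r/R)² = 9.21×10^-5 A.

9.21×10^-5 A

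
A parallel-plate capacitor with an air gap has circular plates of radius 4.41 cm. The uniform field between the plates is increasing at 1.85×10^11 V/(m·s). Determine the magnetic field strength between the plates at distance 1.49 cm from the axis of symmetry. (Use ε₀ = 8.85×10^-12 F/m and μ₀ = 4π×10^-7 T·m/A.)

1.53×10^-8 T

Total displacement current: I_d = ε₀(πR²)(dE/dt) = (8.85×10^-12)(6.110×10^-3)(1.85×10^11) = 0.01000 A.
For r < R the Ampère–Maxwell law gives B(2πr) = μ₀ I_d (r²/R²), so B = μ₀ I_d r/(2πR²) = (4π×10^-7)(0.01000)(0.0149)/(2π·0.0441²) = 1.53×10^-8 T.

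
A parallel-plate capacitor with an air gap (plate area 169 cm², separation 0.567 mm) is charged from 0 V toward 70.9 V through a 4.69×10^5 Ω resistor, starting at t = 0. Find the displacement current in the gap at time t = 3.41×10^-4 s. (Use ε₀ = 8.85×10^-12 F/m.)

9.60×10^-6 A

With C = ε₀A/d = (8.85×10^-12)(0.0169)/(5.67×10^-4) = 2.638×10^-10 F, the time constant is τ = RC = 1.237×10^-4 s, so t/τ = 2.757 and e^(−t/τ) = 0.06348.
I_d = I_cond = (V₀/R) e^(−t/τ) = (1.512×10^-4)(0.06348) = 9.60×10^-6 A.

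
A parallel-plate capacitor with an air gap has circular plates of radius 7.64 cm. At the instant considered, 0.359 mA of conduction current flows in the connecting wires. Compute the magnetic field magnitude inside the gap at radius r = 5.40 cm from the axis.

No conduction current crosses the gap, so I_d there equals the 3.59×10^-4 A in the leads.
For r < R the Ampère–Maxwell law gives B(2πr) = μ₀ I_d (r²/R²), so B = μ₀ I_d r/(2πR²) = (4π×10^-7)(3.59×10^-4)(0.0540)/(2π·0.0764²) = 6.64×10^-10 T.

6.64×10^-10 T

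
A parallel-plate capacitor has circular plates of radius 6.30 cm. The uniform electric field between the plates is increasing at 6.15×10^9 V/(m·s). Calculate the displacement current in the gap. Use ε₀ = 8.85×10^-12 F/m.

6.79×10^-4 A

With a uniform field, Φ_E = EA, so I_d = ε₀ A dE/dt = 6.79×10^-4 A.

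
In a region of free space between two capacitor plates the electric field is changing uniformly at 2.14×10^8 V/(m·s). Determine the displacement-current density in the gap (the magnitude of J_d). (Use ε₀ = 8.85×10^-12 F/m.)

1.89×10^-3 A/m²

J_d = ε₀ ∂E/∂t, so J_d = 1.89×10^-3 A/m².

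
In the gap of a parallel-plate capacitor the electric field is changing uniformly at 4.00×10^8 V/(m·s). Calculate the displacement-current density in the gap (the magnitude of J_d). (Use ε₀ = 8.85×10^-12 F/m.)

3.54×10^-3 A/m²

J_d = ε₀ ∂E/∂t, so J_d = 3.54×10^-3 A/m².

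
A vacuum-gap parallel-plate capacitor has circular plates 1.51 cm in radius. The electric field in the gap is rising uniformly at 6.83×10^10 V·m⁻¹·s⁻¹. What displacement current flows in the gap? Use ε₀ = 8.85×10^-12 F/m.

4.33×10^-4 A

The displacement current is ε₀ times dΦ_E/dt = ε₀ A dE/dt = (8.85×10^-12)(7.163×10^-4)(6.83×10^10) = 4.33×10^-4 A.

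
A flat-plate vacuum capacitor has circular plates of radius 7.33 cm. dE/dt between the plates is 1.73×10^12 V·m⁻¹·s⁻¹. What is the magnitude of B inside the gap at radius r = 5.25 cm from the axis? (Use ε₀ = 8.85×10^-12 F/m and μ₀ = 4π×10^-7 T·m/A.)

I_d = ε₀ dΦ_E/dt = ε₀ πR² (dE/dt) = (8.85×10^-12)(0.01688)(1.73×10^12) = 0.2584 A through the full plate area.
An Ampèrian loop of radius r encloses a fraction (r/R)² of I_d. Then B·2πr = μ₀ I_d (r/R)², giving B = μ₀ I_d r/(2πR²) = 5.05×10^-7 T.

5.05×10^-7 T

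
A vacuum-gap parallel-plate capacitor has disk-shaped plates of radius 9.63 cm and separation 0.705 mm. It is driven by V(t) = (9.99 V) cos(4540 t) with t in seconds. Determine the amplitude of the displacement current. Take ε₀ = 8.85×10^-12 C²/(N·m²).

1.66×10^-5 A

(dE/dt)_max = V₀ω/d = 6.433×10^7 V/(m·s); ω = 4540 rad/s.
I_d,max = ε₀ A (dE/dt)_max = (8.85×10^-12)(0.02913)(6.433×10^7) = 1.66×10^-5 A.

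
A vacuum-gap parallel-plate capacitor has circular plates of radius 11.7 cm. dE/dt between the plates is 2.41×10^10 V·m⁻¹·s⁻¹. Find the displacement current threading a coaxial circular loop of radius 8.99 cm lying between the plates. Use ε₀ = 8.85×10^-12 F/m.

Through the whole plate area (πR² = 0.04301 m²), I_d = ε₀ πR² dE/dt = 9.173×10^-3 A.
Through an area πr² the displacement current is I_d·(πr²/πR²) = I_d (r/R)² = 5.42×10^-3 A.

5.42×10^-3 A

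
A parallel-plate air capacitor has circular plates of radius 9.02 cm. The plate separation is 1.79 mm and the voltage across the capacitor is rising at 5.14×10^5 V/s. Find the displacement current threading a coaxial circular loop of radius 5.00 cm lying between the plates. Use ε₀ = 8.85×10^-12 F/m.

I_d = C dV/dt with C = ε₀πR²/d = 1.264×10^-10 F, so I_d = (1.264×10^-10)(5.14×10^5) = 6.497×10^-5 A.
Through an area πr² the displacement current is I_d·(πr²/πR²) = I_d (r/R)² = 2.00×10^-5 A.

2.00×10^-5 A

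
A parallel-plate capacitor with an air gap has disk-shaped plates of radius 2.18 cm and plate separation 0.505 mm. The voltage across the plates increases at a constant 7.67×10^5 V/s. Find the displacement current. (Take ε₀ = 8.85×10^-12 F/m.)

2.01×10^-5 A

E = V/d so dE/dt = (dV/dt)/d = 1.519×10^9 V/(m·s), and I_d = ε₀ A dE/dt = (8.85×10^-12)(1.493×10^-3)(1.519×10^9) = 2.01×10^-5 A.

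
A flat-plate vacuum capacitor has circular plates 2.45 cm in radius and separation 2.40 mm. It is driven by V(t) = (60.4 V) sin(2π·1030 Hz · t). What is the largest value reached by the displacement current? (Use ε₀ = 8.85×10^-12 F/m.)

C = ε₀A/d = (8.85×10^-12)(1.886×10^-3)/(2.40×10^-3) = 6.955×10^-12 F; ω = 2πf = 6472 rad/s.
I_d = C dV/dt, so |I_d|_max = C V₀ ω = (6.955×10^-12)(60.4)(6472) = 2.72×10^-6 A.

2.72×10^-6 A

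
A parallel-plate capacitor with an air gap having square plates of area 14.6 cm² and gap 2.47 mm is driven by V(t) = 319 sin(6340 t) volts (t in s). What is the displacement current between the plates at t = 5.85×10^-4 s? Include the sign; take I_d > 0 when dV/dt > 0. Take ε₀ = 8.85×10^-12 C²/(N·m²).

dV/dt = (319)(6340)·cos(3.7089) = -1.706×10^6 V/s.
I_d = C dV/dt with C = ε₀A/d = (8.85×10^-12)(1.46×10^-3)/(2.47×10^-3) = 5.231×10^-12 F, so I_d = (5.231×10^-12)(-1.706×10^6) = -8.92×10^-6 A.

-8.92×10^-6 A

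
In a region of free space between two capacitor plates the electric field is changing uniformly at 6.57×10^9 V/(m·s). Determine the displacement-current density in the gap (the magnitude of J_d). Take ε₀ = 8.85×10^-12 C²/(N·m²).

0.0581 A/m²

The displacement-current density is ε₀ ∂E/∂t = (8.85×10^-12)(6.57×10^9) = 0.0581 A/m².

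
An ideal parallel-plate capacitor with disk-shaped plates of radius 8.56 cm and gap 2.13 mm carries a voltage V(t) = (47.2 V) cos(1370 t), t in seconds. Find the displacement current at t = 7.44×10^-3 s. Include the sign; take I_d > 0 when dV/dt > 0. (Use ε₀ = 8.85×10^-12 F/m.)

4.30×10^-6 A

dV/dt = (47.2)(1370)·−sin(10.1928) = 4.492×10^4 V/s.
I_d = C dV/dt with C = ε₀A/d = (8.85×10^-12)(0.02302)/(2.13×10^-3) = 9.565×10^-11 F, so I_d = (9.565×10^-11)(4.492×10^4) = 4.30×10^-6 A.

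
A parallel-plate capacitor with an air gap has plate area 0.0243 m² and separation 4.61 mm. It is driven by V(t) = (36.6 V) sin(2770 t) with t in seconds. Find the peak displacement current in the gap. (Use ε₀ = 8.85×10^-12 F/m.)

The displacement current equals the conduction current C dV/dt, which peaks at C V₀ ω.
With C = ε₀A/d = (8.85×10^-12)(0.0243)/(4.61×10^-3) = 4.665×10^-11 F and ω = 2770 rad/s, I_d,max = (4.665×10^-11)(36.6)(2770) = 4.73×10^-6 A.

4.73×10^-6 A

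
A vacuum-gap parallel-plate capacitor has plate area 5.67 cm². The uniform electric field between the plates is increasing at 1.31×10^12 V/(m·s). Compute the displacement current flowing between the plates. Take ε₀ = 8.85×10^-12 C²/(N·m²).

With a uniform field, Φ_E = EA, so I_d = ε₀ A dE/dt = 6.57×10^-3 A.

6.57×10^-3 A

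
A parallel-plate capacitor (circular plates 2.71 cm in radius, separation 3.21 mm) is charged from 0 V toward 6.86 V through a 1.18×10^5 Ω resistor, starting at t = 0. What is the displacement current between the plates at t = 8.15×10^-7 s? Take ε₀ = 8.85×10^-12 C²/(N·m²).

1.96×10^-5 A

C = ε₀A/d = (8.85×10^-12)(2.307×10^-3)/(3.21×10^-3) = 6.360×10^-12 F and τ = RC = 7.505×10^-7 s. I_d in the gap equals the RC charging current.
I_d(t) = (V₀/R) e^(−t/τ) = 5.814×10^-5 · e^(−1.086) = 1.96×10^-5 A.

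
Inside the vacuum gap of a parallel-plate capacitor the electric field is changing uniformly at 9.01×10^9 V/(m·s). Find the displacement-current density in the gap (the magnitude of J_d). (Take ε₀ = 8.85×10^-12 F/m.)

J_d = ε₀ ∂E/∂t, so J_d = 0.0797 A/m².

0.0797 A/m²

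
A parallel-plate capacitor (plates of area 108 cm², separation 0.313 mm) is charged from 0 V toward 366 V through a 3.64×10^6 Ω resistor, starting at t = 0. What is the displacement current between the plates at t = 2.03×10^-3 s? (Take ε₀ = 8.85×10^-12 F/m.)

1.62×10^-5 A

C = ε₀A/d = (8.85×10^-12)(0.0108)/(3.13×10^-4) = 3.054×10^-10 F, so τ = RC = 1.112×10^-3 s.
The conduction current is I(t) = (V₀/R) e^(−t/τ), and the displacement current between the plates equals it.
t/τ = 1.826; I_d = (366/3.64×10^6) · e^(−1.826) = (1.005×10^-4)(0.1611) = 1.62×10^-5 A.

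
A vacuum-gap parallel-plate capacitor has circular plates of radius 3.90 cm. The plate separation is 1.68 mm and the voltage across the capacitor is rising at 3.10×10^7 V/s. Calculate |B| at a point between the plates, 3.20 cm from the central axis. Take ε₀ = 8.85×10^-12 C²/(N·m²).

dE/dt = (dV/dt)/d = 1.845×10^10 V/(m·s); I_d = ε₀(πR²)(dE/dt) = (8.85×10^-12)(4.778×10^-3)(1.845×10^10) = 7.802×10^-4 A.
∮B·dl = μ₀ I_d,enc with I_d,enc = I_d r²/R² = 5.253×10^-4 A; so B = μ₀ I_d,enc/(2πr) = 3.28×10^-9 T.

3.28×10^-9 T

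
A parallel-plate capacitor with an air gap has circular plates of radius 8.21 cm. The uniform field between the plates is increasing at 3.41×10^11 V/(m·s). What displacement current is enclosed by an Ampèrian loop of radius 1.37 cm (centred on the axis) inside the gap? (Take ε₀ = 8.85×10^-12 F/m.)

1.78×10^-3 A

Total displacement current: I_d = ε₀(πR²)(dE/dt) = (8.85×10^-12)(0.02118)(3.41×10^11) = 0.06392 A.
The field is uniform, so I_d,enc = I_d (r/R)² = (0.06392)(1.37/8.21)² = 1.78×10^-3 A.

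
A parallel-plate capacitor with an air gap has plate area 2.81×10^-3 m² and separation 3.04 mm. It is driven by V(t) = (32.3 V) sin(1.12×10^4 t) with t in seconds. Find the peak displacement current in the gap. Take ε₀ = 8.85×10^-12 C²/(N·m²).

The displacement current equals the conduction current C dV/dt, which peaks at C V₀ ω.
With C = ε₀A/d = (8.85×10^-12)(2.81×10^-3)/(3.04×10^-3) = 8.180×10^-12 F and ω = 1.12×10^4 rad/s, I_d,max = (8.180×10^-12)(32.3)(1.12×10^4) = 2.96×10^-6 A.

2.96×10^-6 A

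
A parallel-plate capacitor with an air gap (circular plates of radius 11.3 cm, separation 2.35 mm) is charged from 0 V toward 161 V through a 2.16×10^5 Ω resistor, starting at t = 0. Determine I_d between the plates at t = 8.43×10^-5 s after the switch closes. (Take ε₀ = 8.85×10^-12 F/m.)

With C = ε₀A/d = (8.85×10^-12)(0.04011)/(2.35×10^-3) = 1.511×10^-10 F, the time constant is τ = RC = 3.264×10^-5 s, so t/τ = 2.583 and e^(−t/τ) = 0.07555.
I_d = I_cond = (V₀/R) e^(−t/τ) = (7.454×10^-4)(0.07555) = 5.63×10^-5 A.

5.63×10^-5 A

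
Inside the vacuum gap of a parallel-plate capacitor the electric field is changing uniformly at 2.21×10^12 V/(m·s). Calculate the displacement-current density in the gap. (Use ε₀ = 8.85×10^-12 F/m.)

19.6 A/m²

The displacement-current density is ε₀ ∂E/∂t = (8.85×10^-12)(2.21×10^12) = 19.6 A/m².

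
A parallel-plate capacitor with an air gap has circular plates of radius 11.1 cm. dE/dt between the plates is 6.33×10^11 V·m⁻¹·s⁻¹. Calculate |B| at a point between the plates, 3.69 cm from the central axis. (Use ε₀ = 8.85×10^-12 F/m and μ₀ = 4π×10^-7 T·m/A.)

Through the whole plate area (πR² = 0.03871 m²), I_d = ε₀ πR² dE/dt = 0.2169 A.
An Ampèrian loop of radius r encloses a fraction (r/R)² of I_d. Then B·2πr = μ₀ I_d (r/R)², giving B = μ₀ I_d r/(2πR²) = 1.30×10^-7 T.

1.30×10^-7 T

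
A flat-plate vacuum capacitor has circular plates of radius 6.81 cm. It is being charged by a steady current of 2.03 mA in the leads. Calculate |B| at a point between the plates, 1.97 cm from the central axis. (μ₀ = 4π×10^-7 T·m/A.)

No conduction current crosses the gap, so I_d there equals the 2.03×10^-3 A in the leads.
∮B·dl = μ₀ I_d,enc with I_d,enc = I_d r²/R² = 1.699×10^-4 A; so B = μ₀ I_d,enc/(2πr) = 1.72×10^-9 T.

1.72×10^-9 T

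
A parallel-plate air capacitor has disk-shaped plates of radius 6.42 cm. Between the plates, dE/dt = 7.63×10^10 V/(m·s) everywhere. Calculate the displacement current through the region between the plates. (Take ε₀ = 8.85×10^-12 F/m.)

The displacement current is ε₀ times dΦ_E/dt = ε₀ A dE/dt = (8.85×10^-12)(0.01295)(7.63×10^10) = 8.74×10^-3 A.

8.74×10^-3 A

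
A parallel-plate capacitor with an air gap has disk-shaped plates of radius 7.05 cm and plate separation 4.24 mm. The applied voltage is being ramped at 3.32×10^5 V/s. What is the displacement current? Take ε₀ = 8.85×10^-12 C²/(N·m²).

1.08×10^-5 A

E = V/d so dE/dt = (dV/dt)/d = 7.830×10^7 V/(m·s), and I_d = ε₀ A dE/dt = (8.85×10^-12)(0.01561)(7.830×10^7) = 1.08×10^-5 A.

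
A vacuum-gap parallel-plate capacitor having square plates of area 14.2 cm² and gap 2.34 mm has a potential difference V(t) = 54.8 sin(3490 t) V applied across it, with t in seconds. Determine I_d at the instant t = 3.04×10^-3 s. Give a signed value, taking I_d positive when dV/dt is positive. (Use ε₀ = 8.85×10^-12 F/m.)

dV/dt = (54.8)(3490)·cos(10.6096) = -7.200×10^4 V/s.
I_d = C dV/dt with C = ε₀A/d = (8.85×10^-12)(1.42×10^-3)/(2.34×10^-3) = 5.371×10^-12 F, so I_d = (5.371×10^-12)(-7.200×10^4) = -3.87×10^-7 A.

-3.87×10^-7 A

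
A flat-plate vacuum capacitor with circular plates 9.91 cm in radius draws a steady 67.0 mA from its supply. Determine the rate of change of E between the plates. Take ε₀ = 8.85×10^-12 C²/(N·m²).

2.45×10^11 V/(m·s)

By continuity, I_d in the gap equals the 67.0 mA flowing in the wire.
Then dE/dt = I_d/(ε₀A) = 2.45×10^11 V/(m·s).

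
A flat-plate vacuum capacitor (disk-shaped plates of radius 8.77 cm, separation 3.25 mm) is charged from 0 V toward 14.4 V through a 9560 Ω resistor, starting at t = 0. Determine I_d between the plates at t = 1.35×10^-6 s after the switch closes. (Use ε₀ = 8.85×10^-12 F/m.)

With C = ε₀A/d = (8.85×10^-12)(0.02416)/(3.25×10^-3) = 6.579×10^-11 F, the time constant is τ = RC = 6.290×10^-7 s, so t/τ = 2.146 and e^(−t/τ) = 0.1170.
I_d = I_cond = (V₀/R) e^(−t/τ) = (1.506×10^-3)(0.1170) = 1.76×10^-4 A.

1.76×10^-4 A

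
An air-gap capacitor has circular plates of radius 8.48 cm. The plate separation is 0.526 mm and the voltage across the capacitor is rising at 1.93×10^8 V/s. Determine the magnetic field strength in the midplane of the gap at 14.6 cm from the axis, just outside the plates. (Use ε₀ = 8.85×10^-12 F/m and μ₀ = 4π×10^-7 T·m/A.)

dE/dt = (dV/dt)/d = 3.669×10^11 V/(m·s); I_d = ε₀(πR²)(dE/dt) = (8.85×10^-12)(0.02259)(3.669×10^11) = 0.07335 A.
For r ≥ R the full I_d is enclosed: B = μ₀ I_d/(2πr) = (4π×10^-7)(0.07335)/(2π·0.146) = 1.00×10^-7 T.

1.00×10^-7 T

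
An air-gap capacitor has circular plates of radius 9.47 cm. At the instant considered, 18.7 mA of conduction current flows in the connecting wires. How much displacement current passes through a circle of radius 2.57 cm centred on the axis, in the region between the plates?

1.38×10^-3 A

Between the plates the displacement current equals the wire current: I_d = 18.7 mA = 0.0187 A.
The field is uniform, so I_d,enc = I_d (r/R)² = (0.0187)(2.57/9.47)² = 1.38×10^-3 A.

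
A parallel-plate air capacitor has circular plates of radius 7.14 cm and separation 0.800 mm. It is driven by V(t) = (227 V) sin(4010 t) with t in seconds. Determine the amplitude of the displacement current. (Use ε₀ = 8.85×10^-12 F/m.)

C = ε₀A/d = (8.85×10^-12)(0.01602)/(8.00×10^-4) = 1.772×10^-10 F; ω = 4010 rad/s.
I_d = C dV/dt, so |I_d|_max = C V₀ ω = (1.772×10^-10)(227)(4010) = 1.61×10^-4 A.

1.61×10^-4 A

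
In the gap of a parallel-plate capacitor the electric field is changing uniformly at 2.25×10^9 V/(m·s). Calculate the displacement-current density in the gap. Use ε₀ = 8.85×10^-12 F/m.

J_d = ε₀ dE/dt = (8.85×10^-12)(2.25×10^9) = 0.0199 A/m².

0.0199 A/m²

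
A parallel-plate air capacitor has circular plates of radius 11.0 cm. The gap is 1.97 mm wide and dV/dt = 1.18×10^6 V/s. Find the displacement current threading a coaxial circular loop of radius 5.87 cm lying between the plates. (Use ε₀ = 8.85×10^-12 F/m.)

5.74×10^-5 A

dE/dt = (dV/dt)/d = 5.990×10^8 V/(m·s); I_d = ε₀(πR²)(dE/dt) = (8.85×10^-12)(0.03801)(5.990×10^8) = 2.015×10^-4 A.
Since J_d is uniform, the enclosed fraction is (r/R)² = 0.2848, giving I_d,enc = 5.74×10^-5 A.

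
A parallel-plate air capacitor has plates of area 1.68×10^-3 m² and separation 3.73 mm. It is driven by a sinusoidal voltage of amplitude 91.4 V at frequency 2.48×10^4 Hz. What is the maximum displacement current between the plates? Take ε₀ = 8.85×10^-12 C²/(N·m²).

(dE/dt)_max = V₀ω/d = 3.818×10^9 V/(m·s); ω = 2πf = 1.558×10^5 rad/s.
I_d,max = ε₀ A (dE/dt)_max = (8.85×10^-12)(1.68×10^-3)(3.818×10^9) = 5.68×10^-5 A.

5.68×10^-5 A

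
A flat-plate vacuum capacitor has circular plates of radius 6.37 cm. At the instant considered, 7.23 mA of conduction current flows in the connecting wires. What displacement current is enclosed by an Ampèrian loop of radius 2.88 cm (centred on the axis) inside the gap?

No conduction current crosses the gap, so I_d there equals the 7.23×10^-3 A in the leads.
The field is uniform, so I_d,enc = I_d (r/R)² = (7.23×10^-3)(2.88/6.37)² = 1.48×10^-3 A.

1.48×10^-3 A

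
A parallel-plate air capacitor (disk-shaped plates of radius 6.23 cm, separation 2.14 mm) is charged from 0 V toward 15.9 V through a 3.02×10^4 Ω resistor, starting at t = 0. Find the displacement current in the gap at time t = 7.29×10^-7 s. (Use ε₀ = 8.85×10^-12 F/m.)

3.26×10^-4 A

C = ε₀A/d = (8.85×10^-12)(0.01219)/(2.14×10^-3) = 5.041×10^-11 F, so τ = RC = 1.522×10^-6 s.
The conduction current is I(t) = (V₀/R) e^(−t/τ), and the displacement current between the plates equals it.
t/τ = 0.4790; I_d = (15.9/3.02×10^4) · e^(−0.4790) = (5.265×10^-4)(0.6194) = 3.26×10^-4 A.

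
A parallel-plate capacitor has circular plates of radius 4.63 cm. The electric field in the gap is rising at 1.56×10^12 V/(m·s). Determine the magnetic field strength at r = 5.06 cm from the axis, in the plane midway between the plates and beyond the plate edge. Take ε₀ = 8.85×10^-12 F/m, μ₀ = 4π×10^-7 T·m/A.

3.68×10^-7 T

Through the whole plate area (πR² = 6.735×10^-3 m²), I_d = ε₀ πR² dE/dt = 0.09298 A.
With r > R the enclosed displacement current is the full I_d; B = μ₀ I_d / (2πr) = 3.68×10^-7 T.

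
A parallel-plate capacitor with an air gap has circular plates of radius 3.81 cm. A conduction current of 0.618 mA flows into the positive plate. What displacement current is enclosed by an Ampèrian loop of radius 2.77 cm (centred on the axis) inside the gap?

No conduction current crosses the gap, so I_d there equals the 6.18×10^-4 A in the leads.
Through an area πr² the displacement current is I_d·(πr²/πR²) = I_d (r/R)² = 3.27×10^-4 A.

3.27×10^-4 A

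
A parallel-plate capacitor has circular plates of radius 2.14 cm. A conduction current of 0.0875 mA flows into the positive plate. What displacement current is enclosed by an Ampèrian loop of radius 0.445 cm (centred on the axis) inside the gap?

By continuity the displacement current in the gap matches the conduction current: I_d = 8.75×10^-5 A.
Through an area πr² the displacement current is I_d·(πr²/πR²) = I_d (r/R)² = 3.78×10^-6 A.

3.78×10^-6 A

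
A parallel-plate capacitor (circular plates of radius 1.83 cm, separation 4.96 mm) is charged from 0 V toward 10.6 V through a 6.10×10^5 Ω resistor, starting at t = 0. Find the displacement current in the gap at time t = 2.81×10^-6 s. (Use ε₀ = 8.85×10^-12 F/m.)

1.49×10^-6 A

With C = ε₀A/d = (8.85×10^-12)(1.052×10^-3)/(4.96×10^-3) = 1.877×10^-12 F, the time constant is τ = RC = 1.145×10^-6 s, so t/τ = 2.454 and e^(−t/τ) = 0.08595.
I_d = I_cond = (V₀/R) e^(−t/τ) = (1.738×10^-5)(0.08595) = 1.49×10^-6 A.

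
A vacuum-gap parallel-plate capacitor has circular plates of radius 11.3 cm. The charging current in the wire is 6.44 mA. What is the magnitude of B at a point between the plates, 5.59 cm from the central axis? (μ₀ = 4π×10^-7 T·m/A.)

5.64×10^-9 T

No conduction current crosses the gap, so I_d there equals the 6.44×10^-3 A in the leads.
For r < R the Ampère–Maxwell law gives B(2πr) = μ₀ I_d (r²/R²), so B = μ₀ I_d r/(2πR²) = (4π×10^-7)(6.44×10^-3)(0.0559)/(2π·0.113²) = 5.64×10^-9 T.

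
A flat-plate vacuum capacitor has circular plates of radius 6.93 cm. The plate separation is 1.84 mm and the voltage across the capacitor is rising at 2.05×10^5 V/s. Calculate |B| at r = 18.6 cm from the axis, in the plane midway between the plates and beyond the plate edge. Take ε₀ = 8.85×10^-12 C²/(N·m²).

dE/dt = (dV/dt)/d = 1.114×10^8 V/(m·s); I_d = ε₀(πR²)(dE/dt) = (8.85×10^-12)(0.01509)(1.114×10^8) = 1.488×10^-5 A.
Outside the plates the loop encloses all of I_d, so B·2πr = μ₀ I_d and B = 1.60×10^-11 T.

1.60×10^-11 T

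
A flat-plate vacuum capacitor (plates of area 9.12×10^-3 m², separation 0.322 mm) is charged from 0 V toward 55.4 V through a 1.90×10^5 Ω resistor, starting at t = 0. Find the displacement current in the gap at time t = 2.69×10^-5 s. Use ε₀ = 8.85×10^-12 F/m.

C = ε₀A/d = (8.85×10^-12)(9.12×10^-3)/(3.22×10^-4) = 2.507×10^-10 F and τ = RC = 4.763×10^-5 s. I_d in the gap equals the RC charging current.
I_d(t) = (V₀/R) e^(−t/τ) = 2.916×10^-4 · e^(−0.5648) = 1.66×10^-4 A.

1.66×10^-4 A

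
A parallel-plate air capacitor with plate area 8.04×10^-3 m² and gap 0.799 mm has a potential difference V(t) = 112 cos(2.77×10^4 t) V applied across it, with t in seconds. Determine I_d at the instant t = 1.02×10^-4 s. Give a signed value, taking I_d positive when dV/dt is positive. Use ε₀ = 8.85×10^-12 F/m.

-8.59×10^-5 A

C = ε₀A/d = (8.85×10^-12)(8.04×10^-3)/(7.99×10^-4) = 8.905×10^-11 F. dV/dt = V₀ω·−sin(ωt); at ωt = 2.8254 rad this factor is -0.3110.
I_d = C dV/dt = (8.905×10^-11)(112)(2.77×10^4)(-0.3110) = -8.59×10^-5 A.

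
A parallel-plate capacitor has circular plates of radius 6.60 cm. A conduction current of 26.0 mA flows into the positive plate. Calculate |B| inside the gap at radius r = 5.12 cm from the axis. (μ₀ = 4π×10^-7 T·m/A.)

6.11×10^-8 T

By continuity the displacement current in the gap matches the conduction current: I_d = 0.0260 A.
For r < R the Ampère–Maxwell law gives B(2πr) = μ₀ I_d (r²/R²), so B = μ₀ I_d r/(2πR²) = (4π×10^-7)(0.0260)(0.0512)/(2π·0.0660²) = 6.11×10^-8 T.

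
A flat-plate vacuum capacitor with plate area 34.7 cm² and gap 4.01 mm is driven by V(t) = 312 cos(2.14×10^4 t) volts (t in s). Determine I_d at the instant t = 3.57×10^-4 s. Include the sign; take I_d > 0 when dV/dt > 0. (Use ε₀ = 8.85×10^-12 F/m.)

-5.00×10^-5 A

dV/dt = (312)(2.14×10^4)·−sin(7.6398) = -6.524×10^6 V/s.
I_d = C dV/dt with C = ε₀A/d = (8.85×10^-12)(3.47×10^-3)/(4.01×10^-3) = 7.658×10^-12 F, so I_d = (7.658×10^-12)(-6.524×10^6) = -5.00×10^-5 A.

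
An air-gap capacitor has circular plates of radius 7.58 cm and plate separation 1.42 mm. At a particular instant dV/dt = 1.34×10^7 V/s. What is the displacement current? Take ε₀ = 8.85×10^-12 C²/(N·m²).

1.51×10^-3 A

The displacement current equals the charging current C dV/dt. With C = ε₀A/d = (8.85×10^-12)(0.01805)/(1.42×10^-3) = 1.125×10^-10 F, I_d = (1.125×10^-10)(1.34×10^7) = 1.51×10^-3 A.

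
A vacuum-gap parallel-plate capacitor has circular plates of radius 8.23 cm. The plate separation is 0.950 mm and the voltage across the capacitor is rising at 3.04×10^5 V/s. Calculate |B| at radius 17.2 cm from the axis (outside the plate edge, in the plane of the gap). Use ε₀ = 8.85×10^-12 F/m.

7.01×10^-11 T

With E = V/d, dE/dt = 3.200×10^8 V/(m·s) and πR² = 0.02128 m², giving I_d = ε₀ πR² dE/dt = 6.026×10^-5 A.
With r > R the enclosed displacement current is the full I_d; B = μ₀ I_d / (2πr) = 7.01×10^-11 T.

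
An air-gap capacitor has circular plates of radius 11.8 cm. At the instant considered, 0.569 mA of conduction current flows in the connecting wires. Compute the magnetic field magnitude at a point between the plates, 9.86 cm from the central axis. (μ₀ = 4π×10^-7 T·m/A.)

8.06×10^-10 T

Between the plates the displacement current equals the wire current: I_d = 0.569 mA = 5.69×10^-4 A.
An Ampèrian loop of radius r encloses a fraction (r/R)² of I_d. Then B·2πr = μ₀ I_d (r/R)², giving B = μ₀ I_d r/(2πR²) = 8.06×10^-10 T.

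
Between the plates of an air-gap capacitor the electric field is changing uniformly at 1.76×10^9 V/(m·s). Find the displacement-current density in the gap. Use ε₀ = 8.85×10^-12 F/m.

J_d = ε₀ dE/dt = (8.85×10^-12)(1.76×10^9) = 0.0156 A/m².

0.0156 A/m²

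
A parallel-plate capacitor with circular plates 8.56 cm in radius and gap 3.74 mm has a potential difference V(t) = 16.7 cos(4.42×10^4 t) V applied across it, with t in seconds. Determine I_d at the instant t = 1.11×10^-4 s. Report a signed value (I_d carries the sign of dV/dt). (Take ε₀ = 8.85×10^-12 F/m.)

dE/dt = (V₀ω/d)·−sin(ωt) with ωt = 4.9062 rad: (16.7)(4.42×10^4)(0.9813)/(3.74×10^-3) = 1.937×10^8 V/(m·s).
I_d = ε₀ A dE/dt = (8.85×10^-12)(0.02302)(1.937×10^8) = 3.95×10^-5 A.

3.95×10^-5 A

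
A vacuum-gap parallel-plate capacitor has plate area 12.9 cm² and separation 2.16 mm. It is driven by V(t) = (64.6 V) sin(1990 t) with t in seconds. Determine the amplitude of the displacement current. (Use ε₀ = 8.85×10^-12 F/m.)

C = ε₀A/d = (8.85×10^-12)(1.29×10^-3)/(2.16×10^-3) = 5.285×10^-12 F; ω = 1990 rad/s.
I_d = C dV/dt, so |I_d|_max = C V₀ ω = (5.285×10^-12)(64.6)(1990) = 6.79×10^-7 A.

6.79×10^-7 A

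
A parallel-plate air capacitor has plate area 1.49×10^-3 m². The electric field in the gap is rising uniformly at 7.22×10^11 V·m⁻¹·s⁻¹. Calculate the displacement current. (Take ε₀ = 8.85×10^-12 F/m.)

9.52×10^-3 A

I_d = ε₀ A (dE/dt) = (8.85×10^-12)(1.49×10^-3 m²)(7.22×10^11) = 9.52×10^-3 A.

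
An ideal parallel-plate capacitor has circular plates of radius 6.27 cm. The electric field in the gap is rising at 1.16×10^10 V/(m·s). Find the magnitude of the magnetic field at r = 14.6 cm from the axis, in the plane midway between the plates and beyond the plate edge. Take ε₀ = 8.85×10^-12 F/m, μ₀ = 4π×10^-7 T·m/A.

Through the whole plate area (πR² = 0.01235 m²), I_d = ε₀ πR² dE/dt = 1.268×10^-3 A.
For r ≥ R the full I_d is enclosed: B = μ₀ I_d/(2πr) = (4π×10^-7)(1.268×10^-3)/(2π·0.146) = 1.74×10^-9 T.

1.74×10^-9 T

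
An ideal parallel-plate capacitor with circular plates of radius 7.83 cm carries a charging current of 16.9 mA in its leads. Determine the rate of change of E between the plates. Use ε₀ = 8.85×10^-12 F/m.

By continuity, I_d in the gap equals the 16.9 mA flowing in the wire.
Then dE/dt = I_d/(ε₀A) = 9.91×10^10 V/(m·s).

9.91×10^10 V/(m·s)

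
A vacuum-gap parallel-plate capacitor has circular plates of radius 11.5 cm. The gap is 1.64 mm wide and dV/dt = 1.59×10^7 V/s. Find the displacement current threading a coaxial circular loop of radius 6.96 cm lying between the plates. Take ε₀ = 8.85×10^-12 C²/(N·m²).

1.31×10^-3 A

With E = V/d, dE/dt = 9.695×10^9 V/(m·s) and πR² = 0.04155 m², giving I_d = ε₀ πR² dE/dt = 3.565×10^-3 A.
Since J_d is uniform, the enclosed fraction is (r/R)² = 0.3663, giving I_d,enc = 1.31×10^-3 A.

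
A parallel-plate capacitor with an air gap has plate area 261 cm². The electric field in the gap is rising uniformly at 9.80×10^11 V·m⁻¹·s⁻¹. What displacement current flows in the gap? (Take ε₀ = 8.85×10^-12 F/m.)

I_d = ε₀ A (dE/dt) = (8.85×10^-12)(0.0261 m²)(9.80×10^11) = 0.226 A.

0.226 A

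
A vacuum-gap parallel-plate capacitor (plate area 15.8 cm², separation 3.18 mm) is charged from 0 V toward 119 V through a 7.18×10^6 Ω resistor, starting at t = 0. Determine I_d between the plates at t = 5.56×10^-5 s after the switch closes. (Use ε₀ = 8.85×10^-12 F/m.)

C = ε₀A/d = (8.85×10^-12)(1.58×10^-3)/(3.18×10^-3) = 4.397×10^-12 F, so τ = RC = 3.157×10^-5 s.
The conduction current is I(t) = (V₀/R) e^(−t/τ), and the displacement current between the plates equals it.
t/τ = 1.761; I_d = (119/7.18×10^6) · e^(−1.761) = (1.657×10^-5)(0.1719) = 2.85×10^-6 A.

2.85×10^-6 A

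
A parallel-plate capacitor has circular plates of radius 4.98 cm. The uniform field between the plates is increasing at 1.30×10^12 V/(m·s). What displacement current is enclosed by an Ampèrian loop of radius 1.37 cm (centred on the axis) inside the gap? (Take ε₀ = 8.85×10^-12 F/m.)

6.78×10^-3 A

Through the whole plate area (πR² = 7.791×10^-3 m²), I_d = ε₀ πR² dE/dt = 0.08964 A.
Through an area πr² the displacement current is I_d·(πr²/πR²) = I_d (r/R)² = 6.78×10^-3 A.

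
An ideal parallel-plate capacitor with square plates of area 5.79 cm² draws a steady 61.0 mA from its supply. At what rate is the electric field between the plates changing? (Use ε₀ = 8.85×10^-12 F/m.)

By continuity, I_d in the gap equals the 61.0 mA flowing in the wire.
Then dE/dt = I_d/(ε₀A) = 1.19×10^13 V/(m·s).

1.19×10^13 V/(m·s)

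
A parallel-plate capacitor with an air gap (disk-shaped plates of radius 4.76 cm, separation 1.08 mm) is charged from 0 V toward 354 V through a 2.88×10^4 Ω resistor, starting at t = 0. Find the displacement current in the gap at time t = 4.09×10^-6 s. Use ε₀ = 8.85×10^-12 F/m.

With C = ε₀A/d = (8.85×10^-12)(7.118×10^-3)/(1.08×10^-3) = 5.833×10^-11 F, the time constant is τ = RC = 1.680×10^-6 s, so t/τ = 2.435 and e^(−t/τ) = 0.08760.
I_d = I_cond = (V₀/R) e^(−t/τ) = (0.01229)(0.08760) = 1.08×10^-3 A.

1.08×10^-3 A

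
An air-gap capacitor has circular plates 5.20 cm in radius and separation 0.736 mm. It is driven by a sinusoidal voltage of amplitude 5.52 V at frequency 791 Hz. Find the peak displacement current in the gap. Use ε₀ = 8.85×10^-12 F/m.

C = ε₀A/d = (8.85×10^-12)(8.495×10^-3)/(7.36×10^-4) = 1.021×10^-10 F; ω = 2πf = 4970 rad/s.
I_d = C dV/dt, so |I_d|_max = C V₀ ω = (1.021×10^-10)(5.52)(4970) = 2.80×10^-6 A.

2.80×10^-6 A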